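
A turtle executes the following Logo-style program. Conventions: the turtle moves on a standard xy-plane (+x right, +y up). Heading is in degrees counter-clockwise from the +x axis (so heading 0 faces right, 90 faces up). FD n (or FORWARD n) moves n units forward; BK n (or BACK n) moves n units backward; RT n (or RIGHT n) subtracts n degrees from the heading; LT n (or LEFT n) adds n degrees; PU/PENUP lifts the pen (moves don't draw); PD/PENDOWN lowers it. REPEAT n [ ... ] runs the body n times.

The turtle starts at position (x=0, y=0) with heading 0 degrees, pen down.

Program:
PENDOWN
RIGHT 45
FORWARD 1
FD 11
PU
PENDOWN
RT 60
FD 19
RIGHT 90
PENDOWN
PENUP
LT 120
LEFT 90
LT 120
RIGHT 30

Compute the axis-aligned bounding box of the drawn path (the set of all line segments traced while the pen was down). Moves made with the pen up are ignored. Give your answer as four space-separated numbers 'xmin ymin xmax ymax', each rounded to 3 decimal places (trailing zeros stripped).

Executing turtle program step by step:
Start: pos=(0,0), heading=0, pen down
PD: pen down
RT 45: heading 0 -> 315
FD 1: (0,0) -> (0.707,-0.707) [heading=315, draw]
FD 11: (0.707,-0.707) -> (8.485,-8.485) [heading=315, draw]
PU: pen up
PD: pen down
RT 60: heading 315 -> 255
FD 19: (8.485,-8.485) -> (3.568,-26.838) [heading=255, draw]
RT 90: heading 255 -> 165
PD: pen down
PU: pen up
LT 120: heading 165 -> 285
LT 90: heading 285 -> 15
LT 120: heading 15 -> 135
RT 30: heading 135 -> 105
Final: pos=(3.568,-26.838), heading=105, 3 segment(s) drawn

Segment endpoints: x in {0, 0.707, 3.568, 8.485}, y in {-26.838, -8.485, -0.707, 0}
xmin=0, ymin=-26.838, xmax=8.485, ymax=0

Answer: 0 -26.838 8.485 0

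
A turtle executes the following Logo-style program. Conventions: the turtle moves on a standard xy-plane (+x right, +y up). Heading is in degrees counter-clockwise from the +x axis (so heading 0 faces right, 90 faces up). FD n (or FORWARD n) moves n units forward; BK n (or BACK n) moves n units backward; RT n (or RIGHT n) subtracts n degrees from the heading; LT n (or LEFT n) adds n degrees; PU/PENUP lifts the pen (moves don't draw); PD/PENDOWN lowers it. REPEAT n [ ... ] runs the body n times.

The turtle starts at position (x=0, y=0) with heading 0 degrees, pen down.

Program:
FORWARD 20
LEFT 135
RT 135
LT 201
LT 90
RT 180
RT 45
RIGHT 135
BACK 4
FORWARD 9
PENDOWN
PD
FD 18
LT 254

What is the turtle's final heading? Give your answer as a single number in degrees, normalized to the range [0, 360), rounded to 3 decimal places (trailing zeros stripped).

Answer: 185

Derivation:
Executing turtle program step by step:
Start: pos=(0,0), heading=0, pen down
FD 20: (0,0) -> (20,0) [heading=0, draw]
LT 135: heading 0 -> 135
RT 135: heading 135 -> 0
LT 201: heading 0 -> 201
LT 90: heading 201 -> 291
RT 180: heading 291 -> 111
RT 45: heading 111 -> 66
RT 135: heading 66 -> 291
BK 4: (20,0) -> (18.567,3.734) [heading=291, draw]
FD 9: (18.567,3.734) -> (21.792,-4.668) [heading=291, draw]
PD: pen down
PD: pen down
FD 18: (21.792,-4.668) -> (28.242,-21.472) [heading=291, draw]
LT 254: heading 291 -> 185
Final: pos=(28.242,-21.472), heading=185, 4 segment(s) drawn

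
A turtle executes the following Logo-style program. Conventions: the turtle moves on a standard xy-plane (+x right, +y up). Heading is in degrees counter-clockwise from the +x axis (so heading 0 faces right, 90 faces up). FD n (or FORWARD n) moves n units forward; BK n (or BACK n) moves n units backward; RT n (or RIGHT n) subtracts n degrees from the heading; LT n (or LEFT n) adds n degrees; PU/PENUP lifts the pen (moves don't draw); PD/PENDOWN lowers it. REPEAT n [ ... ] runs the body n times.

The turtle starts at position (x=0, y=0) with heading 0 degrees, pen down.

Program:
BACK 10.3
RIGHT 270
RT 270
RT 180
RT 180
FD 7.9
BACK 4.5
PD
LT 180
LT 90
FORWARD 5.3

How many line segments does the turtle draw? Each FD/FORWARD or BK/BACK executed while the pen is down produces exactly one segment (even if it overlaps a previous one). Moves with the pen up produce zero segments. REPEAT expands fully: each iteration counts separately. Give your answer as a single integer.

Answer: 4

Derivation:
Executing turtle program step by step:
Start: pos=(0,0), heading=0, pen down
BK 10.3: (0,0) -> (-10.3,0) [heading=0, draw]
RT 270: heading 0 -> 90
RT 270: heading 90 -> 180
RT 180: heading 180 -> 0
RT 180: heading 0 -> 180
FD 7.9: (-10.3,0) -> (-18.2,0) [heading=180, draw]
BK 4.5: (-18.2,0) -> (-13.7,0) [heading=180, draw]
PD: pen down
LT 180: heading 180 -> 0
LT 90: heading 0 -> 90
FD 5.3: (-13.7,0) -> (-13.7,5.3) [heading=90, draw]
Final: pos=(-13.7,5.3), heading=90, 4 segment(s) drawn
Segments drawn: 4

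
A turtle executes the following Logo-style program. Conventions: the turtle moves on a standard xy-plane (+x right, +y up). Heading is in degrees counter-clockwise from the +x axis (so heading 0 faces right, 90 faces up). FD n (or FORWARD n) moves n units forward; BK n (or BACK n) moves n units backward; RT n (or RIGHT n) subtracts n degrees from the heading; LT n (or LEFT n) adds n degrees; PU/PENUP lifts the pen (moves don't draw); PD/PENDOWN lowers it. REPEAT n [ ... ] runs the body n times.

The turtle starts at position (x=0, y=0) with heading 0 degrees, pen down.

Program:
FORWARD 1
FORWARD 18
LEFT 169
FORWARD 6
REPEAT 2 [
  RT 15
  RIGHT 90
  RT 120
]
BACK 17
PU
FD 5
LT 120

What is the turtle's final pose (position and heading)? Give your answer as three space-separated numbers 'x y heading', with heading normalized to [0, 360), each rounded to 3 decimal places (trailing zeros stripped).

Executing turtle program step by step:
Start: pos=(0,0), heading=0, pen down
FD 1: (0,0) -> (1,0) [heading=0, draw]
FD 18: (1,0) -> (19,0) [heading=0, draw]
LT 169: heading 0 -> 169
FD 6: (19,0) -> (13.11,1.145) [heading=169, draw]
REPEAT 2 [
  -- iteration 1/2 --
  RT 15: heading 169 -> 154
  RT 90: heading 154 -> 64
  RT 120: heading 64 -> 304
  -- iteration 2/2 --
  RT 15: heading 304 -> 289
  RT 90: heading 289 -> 199
  RT 120: heading 199 -> 79
]
BK 17: (13.11,1.145) -> (9.866,-15.543) [heading=79, draw]
PU: pen up
FD 5: (9.866,-15.543) -> (10.821,-10.635) [heading=79, move]
LT 120: heading 79 -> 199
Final: pos=(10.821,-10.635), heading=199, 4 segment(s) drawn

Answer: 10.821 -10.635 199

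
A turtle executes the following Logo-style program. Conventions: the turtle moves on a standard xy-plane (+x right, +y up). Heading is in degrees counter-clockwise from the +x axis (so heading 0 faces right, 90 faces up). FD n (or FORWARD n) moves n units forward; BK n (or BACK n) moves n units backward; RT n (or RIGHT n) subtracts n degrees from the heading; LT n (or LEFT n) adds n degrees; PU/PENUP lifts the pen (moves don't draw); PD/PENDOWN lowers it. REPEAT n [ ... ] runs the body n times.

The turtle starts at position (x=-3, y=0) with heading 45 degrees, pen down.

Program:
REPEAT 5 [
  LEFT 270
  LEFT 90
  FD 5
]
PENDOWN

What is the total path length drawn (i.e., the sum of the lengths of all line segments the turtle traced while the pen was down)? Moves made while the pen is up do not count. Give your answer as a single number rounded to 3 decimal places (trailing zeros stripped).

Answer: 25

Derivation:
Executing turtle program step by step:
Start: pos=(-3,0), heading=45, pen down
REPEAT 5 [
  -- iteration 1/5 --
  LT 270: heading 45 -> 315
  LT 90: heading 315 -> 45
  FD 5: (-3,0) -> (0.536,3.536) [heading=45, draw]
  -- iteration 2/5 --
  LT 270: heading 45 -> 315
  LT 90: heading 315 -> 45
  FD 5: (0.536,3.536) -> (4.071,7.071) [heading=45, draw]
  -- iteration 3/5 --
  LT 270: heading 45 -> 315
  LT 90: heading 315 -> 45
  FD 5: (4.071,7.071) -> (7.607,10.607) [heading=45, draw]
  -- iteration 4/5 --
  LT 270: heading 45 -> 315
  LT 90: heading 315 -> 45
  FD 5: (7.607,10.607) -> (11.142,14.142) [heading=45, draw]
  -- iteration 5/5 --
  LT 270: heading 45 -> 315
  LT 90: heading 315 -> 45
  FD 5: (11.142,14.142) -> (14.678,17.678) [heading=45, draw]
]
PD: pen down
Final: pos=(14.678,17.678), heading=45, 5 segment(s) drawn

Segment lengths:
  seg 1: (-3,0) -> (0.536,3.536), length = 5
  seg 2: (0.536,3.536) -> (4.071,7.071), length = 5
  seg 3: (4.071,7.071) -> (7.607,10.607), length = 5
  seg 4: (7.607,10.607) -> (11.142,14.142), length = 5
  seg 5: (11.142,14.142) -> (14.678,17.678), length = 5
Total = 25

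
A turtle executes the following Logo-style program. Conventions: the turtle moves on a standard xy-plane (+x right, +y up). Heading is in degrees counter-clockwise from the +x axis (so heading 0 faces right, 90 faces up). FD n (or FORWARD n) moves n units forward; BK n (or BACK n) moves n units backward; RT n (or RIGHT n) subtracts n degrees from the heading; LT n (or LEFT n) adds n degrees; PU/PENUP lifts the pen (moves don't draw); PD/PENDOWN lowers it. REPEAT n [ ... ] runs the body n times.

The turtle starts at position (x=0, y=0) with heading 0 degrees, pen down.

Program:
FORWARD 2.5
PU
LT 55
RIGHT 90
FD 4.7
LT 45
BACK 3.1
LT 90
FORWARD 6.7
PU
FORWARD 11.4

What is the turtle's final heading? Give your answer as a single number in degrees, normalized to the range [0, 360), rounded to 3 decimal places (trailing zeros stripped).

Answer: 100

Derivation:
Executing turtle program step by step:
Start: pos=(0,0), heading=0, pen down
FD 2.5: (0,0) -> (2.5,0) [heading=0, draw]
PU: pen up
LT 55: heading 0 -> 55
RT 90: heading 55 -> 325
FD 4.7: (2.5,0) -> (6.35,-2.696) [heading=325, move]
LT 45: heading 325 -> 10
BK 3.1: (6.35,-2.696) -> (3.297,-3.234) [heading=10, move]
LT 90: heading 10 -> 100
FD 6.7: (3.297,-3.234) -> (2.134,3.364) [heading=100, move]
PU: pen up
FD 11.4: (2.134,3.364) -> (0.154,14.591) [heading=100, move]
Final: pos=(0.154,14.591), heading=100, 1 segment(s) drawn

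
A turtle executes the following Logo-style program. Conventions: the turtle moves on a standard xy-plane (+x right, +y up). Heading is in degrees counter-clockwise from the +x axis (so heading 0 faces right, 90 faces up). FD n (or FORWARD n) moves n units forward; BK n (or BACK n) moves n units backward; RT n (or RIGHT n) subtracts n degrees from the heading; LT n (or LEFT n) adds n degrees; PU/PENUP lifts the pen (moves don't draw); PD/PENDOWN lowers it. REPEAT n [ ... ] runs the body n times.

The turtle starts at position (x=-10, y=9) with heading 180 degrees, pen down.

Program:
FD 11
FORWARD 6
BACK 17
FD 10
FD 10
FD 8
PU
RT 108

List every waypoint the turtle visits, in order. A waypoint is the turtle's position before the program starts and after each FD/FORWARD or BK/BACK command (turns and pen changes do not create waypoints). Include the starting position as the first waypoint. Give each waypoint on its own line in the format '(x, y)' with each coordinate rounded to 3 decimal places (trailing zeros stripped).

Answer: (-10, 9)
(-21, 9)
(-27, 9)
(-10, 9)
(-20, 9)
(-30, 9)
(-38, 9)

Derivation:
Executing turtle program step by step:
Start: pos=(-10,9), heading=180, pen down
FD 11: (-10,9) -> (-21,9) [heading=180, draw]
FD 6: (-21,9) -> (-27,9) [heading=180, draw]
BK 17: (-27,9) -> (-10,9) [heading=180, draw]
FD 10: (-10,9) -> (-20,9) [heading=180, draw]
FD 10: (-20,9) -> (-30,9) [heading=180, draw]
FD 8: (-30,9) -> (-38,9) [heading=180, draw]
PU: pen up
RT 108: heading 180 -> 72
Final: pos=(-38,9), heading=72, 6 segment(s) drawn
Waypoints (7 total):
(-10, 9)
(-21, 9)
(-27, 9)
(-10, 9)
(-20, 9)
(-30, 9)
(-38, 9)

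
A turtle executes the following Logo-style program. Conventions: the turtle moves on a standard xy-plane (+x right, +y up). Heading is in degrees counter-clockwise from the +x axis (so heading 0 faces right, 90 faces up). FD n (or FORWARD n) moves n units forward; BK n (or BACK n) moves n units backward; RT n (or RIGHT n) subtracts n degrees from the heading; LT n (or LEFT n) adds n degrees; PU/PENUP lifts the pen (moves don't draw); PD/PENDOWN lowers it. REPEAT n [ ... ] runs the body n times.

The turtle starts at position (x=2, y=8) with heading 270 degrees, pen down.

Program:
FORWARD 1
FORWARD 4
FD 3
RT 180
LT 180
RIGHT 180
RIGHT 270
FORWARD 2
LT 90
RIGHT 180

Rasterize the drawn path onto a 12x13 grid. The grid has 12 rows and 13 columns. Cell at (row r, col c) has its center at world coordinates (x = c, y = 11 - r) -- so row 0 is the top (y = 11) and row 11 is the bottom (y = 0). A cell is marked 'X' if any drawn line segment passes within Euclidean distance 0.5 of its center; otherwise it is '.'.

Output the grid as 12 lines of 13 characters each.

Segment 0: (2,8) -> (2,7)
Segment 1: (2,7) -> (2,3)
Segment 2: (2,3) -> (2,0)
Segment 3: (2,0) -> (-0,-0)

Answer: .............
.............
.............
..X..........
..X..........
..X..........
..X..........
..X..........
..X..........
..X..........
..X..........
XXX..........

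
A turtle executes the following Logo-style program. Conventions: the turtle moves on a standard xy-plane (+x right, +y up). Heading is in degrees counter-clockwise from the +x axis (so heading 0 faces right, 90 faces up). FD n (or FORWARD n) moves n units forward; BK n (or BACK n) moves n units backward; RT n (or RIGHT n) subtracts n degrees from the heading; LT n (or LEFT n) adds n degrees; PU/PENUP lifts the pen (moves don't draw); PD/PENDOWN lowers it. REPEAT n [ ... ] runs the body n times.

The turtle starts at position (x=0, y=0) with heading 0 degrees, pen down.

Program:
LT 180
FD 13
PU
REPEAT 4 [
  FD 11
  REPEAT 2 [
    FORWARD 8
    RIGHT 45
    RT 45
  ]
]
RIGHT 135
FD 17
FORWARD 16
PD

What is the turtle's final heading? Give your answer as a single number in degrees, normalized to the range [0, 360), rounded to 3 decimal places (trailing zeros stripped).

Executing turtle program step by step:
Start: pos=(0,0), heading=0, pen down
LT 180: heading 0 -> 180
FD 13: (0,0) -> (-13,0) [heading=180, draw]
PU: pen up
REPEAT 4 [
  -- iteration 1/4 --
  FD 11: (-13,0) -> (-24,0) [heading=180, move]
  REPEAT 2 [
    -- iteration 1/2 --
    FD 8: (-24,0) -> (-32,0) [heading=180, move]
    RT 45: heading 180 -> 135
    RT 45: heading 135 -> 90
    -- iteration 2/2 --
    FD 8: (-32,0) -> (-32,8) [heading=90, move]
    RT 45: heading 90 -> 45
    RT 45: heading 45 -> 0
  ]
  -- iteration 2/4 --
  FD 11: (-32,8) -> (-21,8) [heading=0, move]
  REPEAT 2 [
    -- iteration 1/2 --
    FD 8: (-21,8) -> (-13,8) [heading=0, move]
    RT 45: heading 0 -> 315
    RT 45: heading 315 -> 270
    -- iteration 2/2 --
    FD 8: (-13,8) -> (-13,0) [heading=270, move]
    RT 45: heading 270 -> 225
    RT 45: heading 225 -> 180
  ]
  -- iteration 3/4 --
  FD 11: (-13,0) -> (-24,0) [heading=180, move]
  REPEAT 2 [
    -- iteration 1/2 --
    FD 8: (-24,0) -> (-32,0) [heading=180, move]
    RT 45: heading 180 -> 135
    RT 45: heading 135 -> 90
    -- iteration 2/2 --
    FD 8: (-32,0) -> (-32,8) [heading=90, move]
    RT 45: heading 90 -> 45
    RT 45: heading 45 -> 0
  ]
  -- iteration 4/4 --
  FD 11: (-32,8) -> (-21,8) [heading=0, move]
  REPEAT 2 [
    -- iteration 1/2 --
    FD 8: (-21,8) -> (-13,8) [heading=0, move]
    RT 45: heading 0 -> 315
    RT 45: heading 315 -> 270
    -- iteration 2/2 --
    FD 8: (-13,8) -> (-13,0) [heading=270, move]
    RT 45: heading 270 -> 225
    RT 45: heading 225 -> 180
  ]
]
RT 135: heading 180 -> 45
FD 17: (-13,0) -> (-0.979,12.021) [heading=45, move]
FD 16: (-0.979,12.021) -> (10.335,23.335) [heading=45, move]
PD: pen down
Final: pos=(10.335,23.335), heading=45, 1 segment(s) drawn

Answer: 45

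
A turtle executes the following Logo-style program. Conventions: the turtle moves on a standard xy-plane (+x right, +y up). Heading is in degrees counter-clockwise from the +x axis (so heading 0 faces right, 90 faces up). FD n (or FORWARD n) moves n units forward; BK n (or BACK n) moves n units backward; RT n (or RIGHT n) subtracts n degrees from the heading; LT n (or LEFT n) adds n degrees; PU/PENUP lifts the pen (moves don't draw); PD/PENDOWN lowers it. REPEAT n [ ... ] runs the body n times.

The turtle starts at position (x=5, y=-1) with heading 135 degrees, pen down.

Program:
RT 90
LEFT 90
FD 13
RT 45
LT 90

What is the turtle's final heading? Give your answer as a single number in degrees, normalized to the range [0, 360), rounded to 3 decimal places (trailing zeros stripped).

Answer: 180

Derivation:
Executing turtle program step by step:
Start: pos=(5,-1), heading=135, pen down
RT 90: heading 135 -> 45
LT 90: heading 45 -> 135
FD 13: (5,-1) -> (-4.192,8.192) [heading=135, draw]
RT 45: heading 135 -> 90
LT 90: heading 90 -> 180
Final: pos=(-4.192,8.192), heading=180, 1 segment(s) drawn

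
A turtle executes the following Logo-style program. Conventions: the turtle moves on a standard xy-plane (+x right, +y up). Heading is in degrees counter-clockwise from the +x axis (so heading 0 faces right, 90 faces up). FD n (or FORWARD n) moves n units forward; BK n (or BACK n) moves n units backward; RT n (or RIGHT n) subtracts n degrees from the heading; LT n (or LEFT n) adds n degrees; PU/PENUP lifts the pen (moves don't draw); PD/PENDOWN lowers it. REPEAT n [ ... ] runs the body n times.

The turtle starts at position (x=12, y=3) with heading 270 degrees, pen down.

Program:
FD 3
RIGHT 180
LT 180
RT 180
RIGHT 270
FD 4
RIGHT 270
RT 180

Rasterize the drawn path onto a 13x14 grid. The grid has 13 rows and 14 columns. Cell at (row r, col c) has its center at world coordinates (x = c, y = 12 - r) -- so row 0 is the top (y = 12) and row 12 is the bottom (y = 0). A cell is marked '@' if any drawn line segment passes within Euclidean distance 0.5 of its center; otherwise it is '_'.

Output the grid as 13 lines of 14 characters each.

Answer: ______________
______________
______________
______________
______________
______________
______________
______________
______________
____________@_
____________@_
____________@_
________@@@@@_

Derivation:
Segment 0: (12,3) -> (12,0)
Segment 1: (12,0) -> (8,-0)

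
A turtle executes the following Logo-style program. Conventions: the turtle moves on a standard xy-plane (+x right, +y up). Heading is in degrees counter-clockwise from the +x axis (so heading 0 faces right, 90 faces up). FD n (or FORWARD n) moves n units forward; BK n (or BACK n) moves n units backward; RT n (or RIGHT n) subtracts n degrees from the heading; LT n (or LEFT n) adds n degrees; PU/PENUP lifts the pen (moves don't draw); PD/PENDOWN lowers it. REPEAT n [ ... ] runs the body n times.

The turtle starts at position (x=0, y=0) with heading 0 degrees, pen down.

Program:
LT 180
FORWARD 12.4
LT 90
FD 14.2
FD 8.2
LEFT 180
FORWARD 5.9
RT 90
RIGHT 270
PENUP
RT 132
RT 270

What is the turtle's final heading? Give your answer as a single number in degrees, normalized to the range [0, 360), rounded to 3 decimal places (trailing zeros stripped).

Answer: 48

Derivation:
Executing turtle program step by step:
Start: pos=(0,0), heading=0, pen down
LT 180: heading 0 -> 180
FD 12.4: (0,0) -> (-12.4,0) [heading=180, draw]
LT 90: heading 180 -> 270
FD 14.2: (-12.4,0) -> (-12.4,-14.2) [heading=270, draw]
FD 8.2: (-12.4,-14.2) -> (-12.4,-22.4) [heading=270, draw]
LT 180: heading 270 -> 90
FD 5.9: (-12.4,-22.4) -> (-12.4,-16.5) [heading=90, draw]
RT 90: heading 90 -> 0
RT 270: heading 0 -> 90
PU: pen up
RT 132: heading 90 -> 318
RT 270: heading 318 -> 48
Final: pos=(-12.4,-16.5), heading=48, 4 segment(s) drawn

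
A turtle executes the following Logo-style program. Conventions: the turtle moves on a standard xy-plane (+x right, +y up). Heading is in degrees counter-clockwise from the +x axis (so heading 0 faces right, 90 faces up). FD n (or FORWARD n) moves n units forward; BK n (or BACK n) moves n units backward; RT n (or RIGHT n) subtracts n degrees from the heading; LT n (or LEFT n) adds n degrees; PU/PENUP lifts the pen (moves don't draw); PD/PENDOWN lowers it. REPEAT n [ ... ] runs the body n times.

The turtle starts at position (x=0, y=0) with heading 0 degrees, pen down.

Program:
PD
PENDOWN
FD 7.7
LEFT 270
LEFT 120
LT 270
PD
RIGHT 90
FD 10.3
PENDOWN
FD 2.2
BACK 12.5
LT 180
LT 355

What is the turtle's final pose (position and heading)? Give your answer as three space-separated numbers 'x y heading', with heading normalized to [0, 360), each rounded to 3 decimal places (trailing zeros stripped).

Executing turtle program step by step:
Start: pos=(0,0), heading=0, pen down
PD: pen down
PD: pen down
FD 7.7: (0,0) -> (7.7,0) [heading=0, draw]
LT 270: heading 0 -> 270
LT 120: heading 270 -> 30
LT 270: heading 30 -> 300
PD: pen down
RT 90: heading 300 -> 210
FD 10.3: (7.7,0) -> (-1.22,-5.15) [heading=210, draw]
PD: pen down
FD 2.2: (-1.22,-5.15) -> (-3.125,-6.25) [heading=210, draw]
BK 12.5: (-3.125,-6.25) -> (7.7,0) [heading=210, draw]
LT 180: heading 210 -> 30
LT 355: heading 30 -> 25
Final: pos=(7.7,0), heading=25, 4 segment(s) drawn

Answer: 7.7 0 25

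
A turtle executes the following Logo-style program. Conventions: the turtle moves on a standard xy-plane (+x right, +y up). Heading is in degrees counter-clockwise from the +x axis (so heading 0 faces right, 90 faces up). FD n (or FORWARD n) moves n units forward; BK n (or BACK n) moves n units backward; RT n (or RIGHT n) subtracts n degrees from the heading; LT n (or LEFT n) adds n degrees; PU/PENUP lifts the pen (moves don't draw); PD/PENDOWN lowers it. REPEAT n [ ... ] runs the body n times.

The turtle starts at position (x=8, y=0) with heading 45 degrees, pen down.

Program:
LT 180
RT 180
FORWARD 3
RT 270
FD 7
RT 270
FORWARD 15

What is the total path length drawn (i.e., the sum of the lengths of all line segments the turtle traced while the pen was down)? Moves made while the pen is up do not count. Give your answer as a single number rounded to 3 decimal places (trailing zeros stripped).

Executing turtle program step by step:
Start: pos=(8,0), heading=45, pen down
LT 180: heading 45 -> 225
RT 180: heading 225 -> 45
FD 3: (8,0) -> (10.121,2.121) [heading=45, draw]
RT 270: heading 45 -> 135
FD 7: (10.121,2.121) -> (5.172,7.071) [heading=135, draw]
RT 270: heading 135 -> 225
FD 15: (5.172,7.071) -> (-5.435,-3.536) [heading=225, draw]
Final: pos=(-5.435,-3.536), heading=225, 3 segment(s) drawn

Segment lengths:
  seg 1: (8,0) -> (10.121,2.121), length = 3
  seg 2: (10.121,2.121) -> (5.172,7.071), length = 7
  seg 3: (5.172,7.071) -> (-5.435,-3.536), length = 15
Total = 25

Answer: 25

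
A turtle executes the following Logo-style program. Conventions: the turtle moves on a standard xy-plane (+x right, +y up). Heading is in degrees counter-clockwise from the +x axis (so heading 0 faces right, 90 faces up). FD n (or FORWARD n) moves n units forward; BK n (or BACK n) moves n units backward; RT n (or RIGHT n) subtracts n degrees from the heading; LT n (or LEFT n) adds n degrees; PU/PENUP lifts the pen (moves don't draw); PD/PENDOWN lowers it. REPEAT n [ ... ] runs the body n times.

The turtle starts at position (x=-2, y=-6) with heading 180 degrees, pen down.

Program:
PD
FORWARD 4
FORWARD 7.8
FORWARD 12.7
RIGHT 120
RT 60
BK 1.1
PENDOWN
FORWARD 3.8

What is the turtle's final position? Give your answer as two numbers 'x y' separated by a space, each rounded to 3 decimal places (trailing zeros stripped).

Answer: -23.8 -6

Derivation:
Executing turtle program step by step:
Start: pos=(-2,-6), heading=180, pen down
PD: pen down
FD 4: (-2,-6) -> (-6,-6) [heading=180, draw]
FD 7.8: (-6,-6) -> (-13.8,-6) [heading=180, draw]
FD 12.7: (-13.8,-6) -> (-26.5,-6) [heading=180, draw]
RT 120: heading 180 -> 60
RT 60: heading 60 -> 0
BK 1.1: (-26.5,-6) -> (-27.6,-6) [heading=0, draw]
PD: pen down
FD 3.8: (-27.6,-6) -> (-23.8,-6) [heading=0, draw]
Final: pos=(-23.8,-6), heading=0, 5 segment(s) drawn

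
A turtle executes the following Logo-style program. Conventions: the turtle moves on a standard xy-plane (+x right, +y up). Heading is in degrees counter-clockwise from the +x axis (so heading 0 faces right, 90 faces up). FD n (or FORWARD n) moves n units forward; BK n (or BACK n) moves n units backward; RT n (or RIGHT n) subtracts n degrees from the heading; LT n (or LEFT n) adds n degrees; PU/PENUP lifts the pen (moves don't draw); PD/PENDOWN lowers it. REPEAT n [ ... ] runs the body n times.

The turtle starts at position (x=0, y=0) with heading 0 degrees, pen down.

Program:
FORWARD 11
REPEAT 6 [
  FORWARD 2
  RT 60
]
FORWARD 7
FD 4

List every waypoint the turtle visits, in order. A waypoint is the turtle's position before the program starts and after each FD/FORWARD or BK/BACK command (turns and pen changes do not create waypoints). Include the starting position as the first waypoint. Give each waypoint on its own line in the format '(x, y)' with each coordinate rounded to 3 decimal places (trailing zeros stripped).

Answer: (0, 0)
(11, 0)
(13, 0)
(14, -1.732)
(13, -3.464)
(11, -3.464)
(10, -1.732)
(11, 0)
(18, 0)
(22, 0)

Derivation:
Executing turtle program step by step:
Start: pos=(0,0), heading=0, pen down
FD 11: (0,0) -> (11,0) [heading=0, draw]
REPEAT 6 [
  -- iteration 1/6 --
  FD 2: (11,0) -> (13,0) [heading=0, draw]
  RT 60: heading 0 -> 300
  -- iteration 2/6 --
  FD 2: (13,0) -> (14,-1.732) [heading=300, draw]
  RT 60: heading 300 -> 240
  -- iteration 3/6 --
  FD 2: (14,-1.732) -> (13,-3.464) [heading=240, draw]
  RT 60: heading 240 -> 180
  -- iteration 4/6 --
  FD 2: (13,-3.464) -> (11,-3.464) [heading=180, draw]
  RT 60: heading 180 -> 120
  -- iteration 5/6 --
  FD 2: (11,-3.464) -> (10,-1.732) [heading=120, draw]
  RT 60: heading 120 -> 60
  -- iteration 6/6 --
  FD 2: (10,-1.732) -> (11,0) [heading=60, draw]
  RT 60: heading 60 -> 0
]
FD 7: (11,0) -> (18,0) [heading=0, draw]
FD 4: (18,0) -> (22,0) [heading=0, draw]
Final: pos=(22,0), heading=0, 9 segment(s) drawn
Waypoints (10 total):
(0, 0)
(11, 0)
(13, 0)
(14, -1.732)
(13, -3.464)
(11, -3.464)
(10, -1.732)
(11, 0)
(18, 0)
(22, 0)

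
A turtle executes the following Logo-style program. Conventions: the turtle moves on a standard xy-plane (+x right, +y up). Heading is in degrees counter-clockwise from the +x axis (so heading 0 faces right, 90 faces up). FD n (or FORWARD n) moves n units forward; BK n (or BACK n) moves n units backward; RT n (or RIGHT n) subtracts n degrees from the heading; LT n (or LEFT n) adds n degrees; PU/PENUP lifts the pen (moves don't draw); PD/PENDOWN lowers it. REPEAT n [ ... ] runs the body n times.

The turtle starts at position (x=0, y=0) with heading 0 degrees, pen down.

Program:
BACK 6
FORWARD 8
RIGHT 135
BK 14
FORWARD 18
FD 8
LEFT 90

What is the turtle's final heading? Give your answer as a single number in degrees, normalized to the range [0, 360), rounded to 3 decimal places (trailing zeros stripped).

Executing turtle program step by step:
Start: pos=(0,0), heading=0, pen down
BK 6: (0,0) -> (-6,0) [heading=0, draw]
FD 8: (-6,0) -> (2,0) [heading=0, draw]
RT 135: heading 0 -> 225
BK 14: (2,0) -> (11.899,9.899) [heading=225, draw]
FD 18: (11.899,9.899) -> (-0.828,-2.828) [heading=225, draw]
FD 8: (-0.828,-2.828) -> (-6.485,-8.485) [heading=225, draw]
LT 90: heading 225 -> 315
Final: pos=(-6.485,-8.485), heading=315, 5 segment(s) drawn

Answer: 315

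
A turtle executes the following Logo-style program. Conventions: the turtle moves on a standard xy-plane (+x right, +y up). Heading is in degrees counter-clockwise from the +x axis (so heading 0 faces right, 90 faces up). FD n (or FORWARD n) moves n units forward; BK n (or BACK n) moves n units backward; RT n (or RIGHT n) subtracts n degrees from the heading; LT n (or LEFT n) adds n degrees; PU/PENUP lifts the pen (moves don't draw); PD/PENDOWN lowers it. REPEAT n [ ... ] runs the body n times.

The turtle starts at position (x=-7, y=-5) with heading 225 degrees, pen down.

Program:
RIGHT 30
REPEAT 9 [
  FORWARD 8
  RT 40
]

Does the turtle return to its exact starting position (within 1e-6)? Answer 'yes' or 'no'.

Answer: yes

Derivation:
Executing turtle program step by step:
Start: pos=(-7,-5), heading=225, pen down
RT 30: heading 225 -> 195
REPEAT 9 [
  -- iteration 1/9 --
  FD 8: (-7,-5) -> (-14.727,-7.071) [heading=195, draw]
  RT 40: heading 195 -> 155
  -- iteration 2/9 --
  FD 8: (-14.727,-7.071) -> (-21.978,-3.69) [heading=155, draw]
  RT 40: heading 155 -> 115
  -- iteration 3/9 --
  FD 8: (-21.978,-3.69) -> (-25.359,3.561) [heading=115, draw]
  RT 40: heading 115 -> 75
  -- iteration 4/9 --
  FD 8: (-25.359,3.561) -> (-23.288,11.288) [heading=75, draw]
  RT 40: heading 75 -> 35
  -- iteration 5/9 --
  FD 8: (-23.288,11.288) -> (-16.735,15.877) [heading=35, draw]
  RT 40: heading 35 -> 355
  -- iteration 6/9 --
  FD 8: (-16.735,15.877) -> (-8.765,15.18) [heading=355, draw]
  RT 40: heading 355 -> 315
  -- iteration 7/9 --
  FD 8: (-8.765,15.18) -> (-3.109,9.523) [heading=315, draw]
  RT 40: heading 315 -> 275
  -- iteration 8/9 --
  FD 8: (-3.109,9.523) -> (-2.411,1.553) [heading=275, draw]
  RT 40: heading 275 -> 235
  -- iteration 9/9 --
  FD 8: (-2.411,1.553) -> (-7,-5) [heading=235, draw]
  RT 40: heading 235 -> 195
]
Final: pos=(-7,-5), heading=195, 9 segment(s) drawn

Start position: (-7, -5)
Final position: (-7, -5)
Distance = 0; < 1e-6 -> CLOSED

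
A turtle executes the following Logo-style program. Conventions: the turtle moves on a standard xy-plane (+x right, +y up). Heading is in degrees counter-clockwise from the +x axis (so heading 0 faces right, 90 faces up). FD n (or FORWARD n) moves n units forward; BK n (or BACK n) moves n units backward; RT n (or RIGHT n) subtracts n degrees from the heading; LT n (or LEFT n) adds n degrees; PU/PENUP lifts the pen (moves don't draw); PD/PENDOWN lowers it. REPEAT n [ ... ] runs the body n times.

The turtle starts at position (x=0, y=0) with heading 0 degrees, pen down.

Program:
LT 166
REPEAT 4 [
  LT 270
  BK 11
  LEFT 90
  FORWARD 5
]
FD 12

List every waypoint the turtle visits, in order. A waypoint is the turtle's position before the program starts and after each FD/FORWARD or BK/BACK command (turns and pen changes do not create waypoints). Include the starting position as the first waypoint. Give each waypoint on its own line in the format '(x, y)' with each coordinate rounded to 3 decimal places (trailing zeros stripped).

Executing turtle program step by step:
Start: pos=(0,0), heading=0, pen down
LT 166: heading 0 -> 166
REPEAT 4 [
  -- iteration 1/4 --
  LT 270: heading 166 -> 76
  BK 11: (0,0) -> (-2.661,-10.673) [heading=76, draw]
  LT 90: heading 76 -> 166
  FD 5: (-2.661,-10.673) -> (-7.513,-9.464) [heading=166, draw]
  -- iteration 2/4 --
  LT 270: heading 166 -> 76
  BK 11: (-7.513,-9.464) -> (-10.174,-20.137) [heading=76, draw]
  LT 90: heading 76 -> 166
  FD 5: (-10.174,-20.137) -> (-15.025,-18.927) [heading=166, draw]
  -- iteration 3/4 --
  LT 270: heading 166 -> 76
  BK 11: (-15.025,-18.927) -> (-17.686,-29.601) [heading=76, draw]
  LT 90: heading 76 -> 166
  FD 5: (-17.686,-29.601) -> (-22.538,-28.391) [heading=166, draw]
  -- iteration 4/4 --
  LT 270: heading 166 -> 76
  BK 11: (-22.538,-28.391) -> (-25.199,-39.064) [heading=76, draw]
  LT 90: heading 76 -> 166
  FD 5: (-25.199,-39.064) -> (-30.05,-37.855) [heading=166, draw]
]
FD 12: (-30.05,-37.855) -> (-41.694,-34.952) [heading=166, draw]
Final: pos=(-41.694,-34.952), heading=166, 9 segment(s) drawn
Waypoints (10 total):
(0, 0)
(-2.661, -10.673)
(-7.513, -9.464)
(-10.174, -20.137)
(-15.025, -18.927)
(-17.686, -29.601)
(-22.538, -28.391)
(-25.199, -39.064)
(-30.05, -37.855)
(-41.694, -34.952)

Answer: (0, 0)
(-2.661, -10.673)
(-7.513, -9.464)
(-10.174, -20.137)
(-15.025, -18.927)
(-17.686, -29.601)
(-22.538, -28.391)
(-25.199, -39.064)
(-30.05, -37.855)
(-41.694, -34.952)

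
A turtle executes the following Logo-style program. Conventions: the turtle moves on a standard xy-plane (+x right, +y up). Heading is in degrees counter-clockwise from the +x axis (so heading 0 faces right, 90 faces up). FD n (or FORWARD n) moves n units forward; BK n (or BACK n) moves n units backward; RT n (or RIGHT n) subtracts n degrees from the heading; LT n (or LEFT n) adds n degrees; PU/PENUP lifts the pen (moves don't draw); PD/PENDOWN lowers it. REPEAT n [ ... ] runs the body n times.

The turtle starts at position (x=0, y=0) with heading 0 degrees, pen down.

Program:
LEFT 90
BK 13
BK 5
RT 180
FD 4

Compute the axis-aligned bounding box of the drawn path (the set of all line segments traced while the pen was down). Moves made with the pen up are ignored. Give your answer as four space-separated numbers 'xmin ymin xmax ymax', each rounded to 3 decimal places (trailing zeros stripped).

Executing turtle program step by step:
Start: pos=(0,0), heading=0, pen down
LT 90: heading 0 -> 90
BK 13: (0,0) -> (0,-13) [heading=90, draw]
BK 5: (0,-13) -> (0,-18) [heading=90, draw]
RT 180: heading 90 -> 270
FD 4: (0,-18) -> (0,-22) [heading=270, draw]
Final: pos=(0,-22), heading=270, 3 segment(s) drawn

Segment endpoints: x in {0, 0, 0, 0}, y in {-22, -18, -13, 0}
xmin=0, ymin=-22, xmax=0, ymax=0

Answer: 0 -22 0 0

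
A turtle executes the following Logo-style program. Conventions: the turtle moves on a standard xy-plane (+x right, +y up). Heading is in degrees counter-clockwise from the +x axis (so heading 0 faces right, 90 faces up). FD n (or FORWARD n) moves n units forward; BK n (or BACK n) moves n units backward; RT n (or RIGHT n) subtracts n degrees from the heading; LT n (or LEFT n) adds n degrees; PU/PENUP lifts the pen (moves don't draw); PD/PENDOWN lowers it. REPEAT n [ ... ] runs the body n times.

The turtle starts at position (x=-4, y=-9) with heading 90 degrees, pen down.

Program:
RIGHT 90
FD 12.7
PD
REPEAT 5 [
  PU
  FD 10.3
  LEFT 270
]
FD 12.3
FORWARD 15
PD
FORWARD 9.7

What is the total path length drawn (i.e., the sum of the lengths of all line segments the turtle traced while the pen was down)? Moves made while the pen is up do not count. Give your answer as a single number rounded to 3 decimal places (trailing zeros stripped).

Answer: 22.4

Derivation:
Executing turtle program step by step:
Start: pos=(-4,-9), heading=90, pen down
RT 90: heading 90 -> 0
FD 12.7: (-4,-9) -> (8.7,-9) [heading=0, draw]
PD: pen down
REPEAT 5 [
  -- iteration 1/5 --
  PU: pen up
  FD 10.3: (8.7,-9) -> (19,-9) [heading=0, move]
  LT 270: heading 0 -> 270
  -- iteration 2/5 --
  PU: pen up
  FD 10.3: (19,-9) -> (19,-19.3) [heading=270, move]
  LT 270: heading 270 -> 180
  -- iteration 3/5 --
  PU: pen up
  FD 10.3: (19,-19.3) -> (8.7,-19.3) [heading=180, move]
  LT 270: heading 180 -> 90
  -- iteration 4/5 --
  PU: pen up
  FD 10.3: (8.7,-19.3) -> (8.7,-9) [heading=90, move]
  LT 270: heading 90 -> 0
  -- iteration 5/5 --
  PU: pen up
  FD 10.3: (8.7,-9) -> (19,-9) [heading=0, move]
  LT 270: heading 0 -> 270
]
FD 12.3: (19,-9) -> (19,-21.3) [heading=270, move]
FD 15: (19,-21.3) -> (19,-36.3) [heading=270, move]
PD: pen down
FD 9.7: (19,-36.3) -> (19,-46) [heading=270, draw]
Final: pos=(19,-46), heading=270, 2 segment(s) drawn

Segment lengths:
  seg 1: (-4,-9) -> (8.7,-9), length = 12.7
  seg 2: (19,-36.3) -> (19,-46), length = 9.7
Total = 22.4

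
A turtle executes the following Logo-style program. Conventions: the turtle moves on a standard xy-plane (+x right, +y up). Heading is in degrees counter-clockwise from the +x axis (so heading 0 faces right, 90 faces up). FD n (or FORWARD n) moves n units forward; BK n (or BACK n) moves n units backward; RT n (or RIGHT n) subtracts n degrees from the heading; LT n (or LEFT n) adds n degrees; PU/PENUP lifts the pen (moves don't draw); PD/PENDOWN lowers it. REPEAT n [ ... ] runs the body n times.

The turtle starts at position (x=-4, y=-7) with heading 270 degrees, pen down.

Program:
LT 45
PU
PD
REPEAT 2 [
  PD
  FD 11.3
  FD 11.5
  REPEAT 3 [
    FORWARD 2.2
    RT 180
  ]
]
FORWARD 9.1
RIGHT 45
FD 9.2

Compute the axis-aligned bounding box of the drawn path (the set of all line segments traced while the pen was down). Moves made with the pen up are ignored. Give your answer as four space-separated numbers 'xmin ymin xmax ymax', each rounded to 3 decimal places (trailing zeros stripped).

Answer: -4 -24.678 13.678 -7

Derivation:
Executing turtle program step by step:
Start: pos=(-4,-7), heading=270, pen down
LT 45: heading 270 -> 315
PU: pen up
PD: pen down
REPEAT 2 [
  -- iteration 1/2 --
  PD: pen down
  FD 11.3: (-4,-7) -> (3.99,-14.99) [heading=315, draw]
  FD 11.5: (3.99,-14.99) -> (12.122,-23.122) [heading=315, draw]
  REPEAT 3 [
    -- iteration 1/3 --
    FD 2.2: (12.122,-23.122) -> (13.678,-24.678) [heading=315, draw]
    RT 180: heading 315 -> 135
    -- iteration 2/3 --
    FD 2.2: (13.678,-24.678) -> (12.122,-23.122) [heading=135, draw]
    RT 180: heading 135 -> 315
    -- iteration 3/3 --
    FD 2.2: (12.122,-23.122) -> (13.678,-24.678) [heading=315, draw]
    RT 180: heading 315 -> 135
  ]
  -- iteration 2/2 --
  PD: pen down
  FD 11.3: (13.678,-24.678) -> (5.687,-16.687) [heading=135, draw]
  FD 11.5: (5.687,-16.687) -> (-2.444,-8.556) [heading=135, draw]
  REPEAT 3 [
    -- iteration 1/3 --
    FD 2.2: (-2.444,-8.556) -> (-4,-7) [heading=135, draw]
    RT 180: heading 135 -> 315
    -- iteration 2/3 --
    FD 2.2: (-4,-7) -> (-2.444,-8.556) [heading=315, draw]
    RT 180: heading 315 -> 135
    -- iteration 3/3 --
    FD 2.2: (-2.444,-8.556) -> (-4,-7) [heading=135, draw]
    RT 180: heading 135 -> 315
  ]
]
FD 9.1: (-4,-7) -> (2.435,-13.435) [heading=315, draw]
RT 45: heading 315 -> 270
FD 9.2: (2.435,-13.435) -> (2.435,-22.635) [heading=270, draw]
Final: pos=(2.435,-22.635), heading=270, 12 segment(s) drawn

Segment endpoints: x in {-4, -4, -4, -2.444, 2.435, 2.435, 3.99, 5.687, 12.122, 13.678}, y in {-24.678, -23.122, -22.635, -16.687, -14.99, -13.435, -8.556, -7, -7}
xmin=-4, ymin=-24.678, xmax=13.678, ymax=-7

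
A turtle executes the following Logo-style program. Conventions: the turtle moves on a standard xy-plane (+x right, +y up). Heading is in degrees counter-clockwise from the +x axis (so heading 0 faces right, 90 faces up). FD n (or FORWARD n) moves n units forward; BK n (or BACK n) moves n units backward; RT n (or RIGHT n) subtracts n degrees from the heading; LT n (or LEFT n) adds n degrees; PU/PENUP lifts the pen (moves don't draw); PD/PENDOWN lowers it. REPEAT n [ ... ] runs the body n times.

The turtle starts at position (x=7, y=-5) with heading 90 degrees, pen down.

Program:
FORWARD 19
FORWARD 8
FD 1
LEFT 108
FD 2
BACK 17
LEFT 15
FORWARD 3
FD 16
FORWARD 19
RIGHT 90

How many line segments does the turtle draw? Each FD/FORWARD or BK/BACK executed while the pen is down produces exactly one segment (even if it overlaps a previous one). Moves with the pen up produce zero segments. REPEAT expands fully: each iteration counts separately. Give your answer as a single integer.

Answer: 8

Derivation:
Executing turtle program step by step:
Start: pos=(7,-5), heading=90, pen down
FD 19: (7,-5) -> (7,14) [heading=90, draw]
FD 8: (7,14) -> (7,22) [heading=90, draw]
FD 1: (7,22) -> (7,23) [heading=90, draw]
LT 108: heading 90 -> 198
FD 2: (7,23) -> (5.098,22.382) [heading=198, draw]
BK 17: (5.098,22.382) -> (21.266,27.635) [heading=198, draw]
LT 15: heading 198 -> 213
FD 3: (21.266,27.635) -> (18.75,26.001) [heading=213, draw]
FD 16: (18.75,26.001) -> (5.331,17.287) [heading=213, draw]
FD 19: (5.331,17.287) -> (-10.604,6.939) [heading=213, draw]
RT 90: heading 213 -> 123
Final: pos=(-10.604,6.939), heading=123, 8 segment(s) drawn
Segments drawn: 8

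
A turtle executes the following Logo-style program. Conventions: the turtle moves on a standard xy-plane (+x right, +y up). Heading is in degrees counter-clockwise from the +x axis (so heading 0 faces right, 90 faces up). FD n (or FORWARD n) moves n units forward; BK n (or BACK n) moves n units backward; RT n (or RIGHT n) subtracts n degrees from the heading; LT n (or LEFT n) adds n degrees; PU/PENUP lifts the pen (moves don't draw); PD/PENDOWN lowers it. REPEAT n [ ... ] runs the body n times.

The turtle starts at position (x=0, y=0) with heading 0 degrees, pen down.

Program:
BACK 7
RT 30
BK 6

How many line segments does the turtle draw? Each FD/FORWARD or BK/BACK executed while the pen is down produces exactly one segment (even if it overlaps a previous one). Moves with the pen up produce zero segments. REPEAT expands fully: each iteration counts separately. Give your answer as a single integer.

Answer: 2

Derivation:
Executing turtle program step by step:
Start: pos=(0,0), heading=0, pen down
BK 7: (0,0) -> (-7,0) [heading=0, draw]
RT 30: heading 0 -> 330
BK 6: (-7,0) -> (-12.196,3) [heading=330, draw]
Final: pos=(-12.196,3), heading=330, 2 segment(s) drawn
Segments drawn: 2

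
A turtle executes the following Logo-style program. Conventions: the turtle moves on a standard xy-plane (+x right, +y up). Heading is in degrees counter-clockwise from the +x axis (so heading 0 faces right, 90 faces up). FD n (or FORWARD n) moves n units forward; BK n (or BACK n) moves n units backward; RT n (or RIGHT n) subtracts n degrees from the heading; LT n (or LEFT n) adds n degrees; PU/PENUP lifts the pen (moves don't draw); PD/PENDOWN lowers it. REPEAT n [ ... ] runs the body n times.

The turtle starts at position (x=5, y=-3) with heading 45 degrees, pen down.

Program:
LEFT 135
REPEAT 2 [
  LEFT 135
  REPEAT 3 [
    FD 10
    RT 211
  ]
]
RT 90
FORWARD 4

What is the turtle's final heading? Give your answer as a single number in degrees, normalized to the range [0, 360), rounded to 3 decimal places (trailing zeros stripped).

Executing turtle program step by step:
Start: pos=(5,-3), heading=45, pen down
LT 135: heading 45 -> 180
REPEAT 2 [
  -- iteration 1/2 --
  LT 135: heading 180 -> 315
  REPEAT 3 [
    -- iteration 1/3 --
    FD 10: (5,-3) -> (12.071,-10.071) [heading=315, draw]
    RT 211: heading 315 -> 104
    -- iteration 2/3 --
    FD 10: (12.071,-10.071) -> (9.652,-0.368) [heading=104, draw]
    RT 211: heading 104 -> 253
    -- iteration 3/3 --
    FD 10: (9.652,-0.368) -> (6.728,-9.931) [heading=253, draw]
    RT 211: heading 253 -> 42
  ]
  -- iteration 2/2 --
  LT 135: heading 42 -> 177
  REPEAT 3 [
    -- iteration 1/3 --
    FD 10: (6.728,-9.931) -> (-3.258,-9.408) [heading=177, draw]
    RT 211: heading 177 -> 326
    -- iteration 2/3 --
    FD 10: (-3.258,-9.408) -> (5.032,-15) [heading=326, draw]
    RT 211: heading 326 -> 115
    -- iteration 3/3 --
    FD 10: (5.032,-15) -> (0.806,-5.937) [heading=115, draw]
    RT 211: heading 115 -> 264
  ]
]
RT 90: heading 264 -> 174
FD 4: (0.806,-5.937) -> (-3.172,-5.519) [heading=174, draw]
Final: pos=(-3.172,-5.519), heading=174, 7 segment(s) drawn

Answer: 174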